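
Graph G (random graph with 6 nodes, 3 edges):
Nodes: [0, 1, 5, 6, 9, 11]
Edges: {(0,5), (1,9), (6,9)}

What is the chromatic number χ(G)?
Clique number ω(G) = 2 (lower bound: χ ≥ ω).
The graph is bipartite (no odd cycle), so 2 colors suffice: χ(G) = 2.
A valid 2-coloring: color 1: [5, 9, 11]; color 2: [0, 1, 6].

χ(G) = 2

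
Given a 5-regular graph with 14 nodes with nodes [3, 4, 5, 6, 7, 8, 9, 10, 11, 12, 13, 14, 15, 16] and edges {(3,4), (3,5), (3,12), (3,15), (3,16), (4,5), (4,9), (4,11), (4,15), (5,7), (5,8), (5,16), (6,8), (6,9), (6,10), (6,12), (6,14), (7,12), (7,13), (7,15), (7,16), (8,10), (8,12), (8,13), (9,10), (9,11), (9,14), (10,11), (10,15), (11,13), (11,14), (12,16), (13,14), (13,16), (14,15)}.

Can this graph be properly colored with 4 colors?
A valid 4-coloring: color 1: [5, 9, 12, 13, 15]; color 2: [4, 10, 14, 16]; color 3: [3, 6, 7, 11]; color 4: [8].
(χ(G) = 4 ≤ 4.)

Yes, G is 4-colorable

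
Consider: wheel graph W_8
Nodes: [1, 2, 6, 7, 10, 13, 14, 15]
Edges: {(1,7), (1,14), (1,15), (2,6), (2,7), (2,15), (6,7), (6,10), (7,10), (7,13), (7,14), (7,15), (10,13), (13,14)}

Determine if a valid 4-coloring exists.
Yes, G is 4-colorable

A valid 4-coloring: color 1: [7]; color 2: [6, 13, 15]; color 3: [2, 10, 14]; color 4: [1].
(χ(G) = 4 ≤ 4.)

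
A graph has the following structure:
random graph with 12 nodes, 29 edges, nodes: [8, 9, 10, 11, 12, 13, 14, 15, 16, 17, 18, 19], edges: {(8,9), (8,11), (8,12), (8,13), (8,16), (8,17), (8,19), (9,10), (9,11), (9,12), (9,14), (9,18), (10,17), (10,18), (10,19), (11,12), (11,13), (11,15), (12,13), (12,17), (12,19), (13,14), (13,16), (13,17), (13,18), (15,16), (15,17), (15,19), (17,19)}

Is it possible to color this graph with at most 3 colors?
The clique on vertices [8, 12, 17, 19] has size 4 > 3, so it alone needs 4 colors.

No, G is not 3-colorable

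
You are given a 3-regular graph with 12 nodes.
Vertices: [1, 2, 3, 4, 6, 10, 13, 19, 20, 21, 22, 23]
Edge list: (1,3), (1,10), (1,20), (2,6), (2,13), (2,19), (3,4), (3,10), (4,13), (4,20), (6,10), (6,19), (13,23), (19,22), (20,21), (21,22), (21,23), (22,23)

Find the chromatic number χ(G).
Clique number ω(G) = 3 (lower bound: χ ≥ ω).
The clique on [1, 3, 10] has size 3, forcing χ ≥ 3, and the coloring below uses 3 colors, so χ(G) = 3.
A valid 3-coloring: color 1: [1, 2, 4, 23]; color 2: [3, 6, 13, 20, 22]; color 3: [10, 19, 21].

χ(G) = 3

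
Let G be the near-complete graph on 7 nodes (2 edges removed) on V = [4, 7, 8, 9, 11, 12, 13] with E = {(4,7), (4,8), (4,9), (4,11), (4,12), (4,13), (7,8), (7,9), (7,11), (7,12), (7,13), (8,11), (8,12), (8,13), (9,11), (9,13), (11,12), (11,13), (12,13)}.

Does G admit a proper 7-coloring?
Yes, G is 7-colorable

A valid 7-coloring: color 1: [4]; color 2: [7]; color 3: [11]; color 4: [13]; color 5: [9, 12]; color 6: [8].
(χ(G) = 6 ≤ 7.)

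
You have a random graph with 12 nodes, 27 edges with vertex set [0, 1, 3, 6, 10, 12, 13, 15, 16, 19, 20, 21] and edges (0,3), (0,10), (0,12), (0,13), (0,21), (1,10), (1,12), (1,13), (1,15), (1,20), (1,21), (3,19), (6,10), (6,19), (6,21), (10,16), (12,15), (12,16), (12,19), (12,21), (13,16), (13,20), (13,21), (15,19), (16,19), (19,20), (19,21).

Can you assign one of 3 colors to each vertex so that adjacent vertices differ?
Suppose a proper 3-coloring c exists. The clique [0, 12, 21] takes 3 distinct colors; by symmetry let c(0) = 1, c(12) = 2, c(21) = 3.
- Vertex 19: neighbors [12, 21] already have colors [2, 3] ⇒ c(19) = 1.
- Vertex 1: neighbors [12, 21] already have colors [2, 3] ⇒ c(1) = 1.
- Vertex 13: neighbors [0, 21] already have colors [1, 3] ⇒ c(13) = 2.
- Vertex 6: neighbors [19, 21] already have colors [1, 3] ⇒ c(6) = 2.
- Vertex 10: neighbors [0, 6] already have colors [1, 2] ⇒ c(10) = 3.
- Vertex 16: neighbors [19, 12, 10] already have colors [1, 2, 3] — all 3 colors blocked. Contradiction.
The forced assignments end in a contradiction, so G has no proper 3-coloring (χ ≥ 4).

No, G is not 3-colorable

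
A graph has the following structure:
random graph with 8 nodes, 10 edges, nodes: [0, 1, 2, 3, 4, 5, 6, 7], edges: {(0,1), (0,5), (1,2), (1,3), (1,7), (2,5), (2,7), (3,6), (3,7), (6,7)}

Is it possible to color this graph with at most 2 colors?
No, G is not 2-colorable

The clique on vertices [1, 2, 7] has size 3 > 2, so it alone needs 3 colors.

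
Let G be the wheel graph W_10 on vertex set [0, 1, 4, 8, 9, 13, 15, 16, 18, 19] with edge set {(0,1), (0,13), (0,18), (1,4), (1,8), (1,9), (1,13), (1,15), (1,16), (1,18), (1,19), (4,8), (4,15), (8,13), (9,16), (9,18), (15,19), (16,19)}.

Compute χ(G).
Clique number ω(G) = 3 (lower bound: χ ≥ ω).
Odd cycle [16, 9, 18, 0, 13, 8, 4, 15, 19] needs 3 colors (χ ≥ 3).
Vertex 1 is adjacent to every vertex of [0, 4, 8, 9, 13, 15, 16, 18, 19], which already need 3 colors among themselves, so 1 needs a new color (χ ≥ 4).
The coloring below uses 4 colors, so χ(G) = 4.
A valid 4-coloring: color 1: [1]; color 2: [13, 15, 16, 18]; color 3: [0, 8, 9, 19]; color 4: [4].

χ(G) = 4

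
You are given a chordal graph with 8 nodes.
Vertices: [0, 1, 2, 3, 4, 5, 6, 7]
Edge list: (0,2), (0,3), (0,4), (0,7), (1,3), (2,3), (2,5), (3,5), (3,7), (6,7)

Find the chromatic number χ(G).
Clique number ω(G) = 3 (lower bound: χ ≥ ω).
The clique on [0, 2, 3] has size 3, forcing χ ≥ 3, and the coloring below uses 3 colors, so χ(G) = 3.
A valid 3-coloring: color 1: [3, 4, 6]; color 2: [0, 1, 5]; color 3: [2, 7].

χ(G) = 3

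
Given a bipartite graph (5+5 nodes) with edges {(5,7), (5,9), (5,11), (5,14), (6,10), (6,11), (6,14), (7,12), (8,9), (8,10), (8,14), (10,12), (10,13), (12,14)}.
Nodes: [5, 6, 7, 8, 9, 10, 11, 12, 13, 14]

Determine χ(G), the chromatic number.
χ(G) = 2

Clique number ω(G) = 2 (lower bound: χ ≥ ω).
The graph is bipartite (no odd cycle), so 2 colors suffice: χ(G) = 2.
A valid 2-coloring: color 1: [7, 9, 10, 11, 14]; color 2: [5, 6, 8, 12, 13].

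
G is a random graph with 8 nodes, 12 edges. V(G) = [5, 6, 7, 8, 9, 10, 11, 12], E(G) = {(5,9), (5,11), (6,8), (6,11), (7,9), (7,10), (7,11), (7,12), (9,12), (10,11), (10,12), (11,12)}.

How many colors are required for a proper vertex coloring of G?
χ(G) = 4

Clique number ω(G) = 4 (lower bound: χ ≥ ω).
The clique on [7, 10, 11, 12] has size 4, forcing χ ≥ 4, and the coloring below uses 4 colors, so χ(G) = 4.
A valid 4-coloring: color 1: [8, 9, 11]; color 2: [5, 6, 12]; color 3: [7]; color 4: [10].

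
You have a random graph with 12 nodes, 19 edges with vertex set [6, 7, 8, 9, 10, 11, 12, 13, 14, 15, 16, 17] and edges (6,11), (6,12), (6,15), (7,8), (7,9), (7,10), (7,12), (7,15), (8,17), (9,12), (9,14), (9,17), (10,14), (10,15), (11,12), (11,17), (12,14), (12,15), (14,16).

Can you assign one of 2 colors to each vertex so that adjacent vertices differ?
The clique on vertices [7, 10, 15] has size 3 > 2, so it alone needs 3 colors.

No, G is not 2-colorable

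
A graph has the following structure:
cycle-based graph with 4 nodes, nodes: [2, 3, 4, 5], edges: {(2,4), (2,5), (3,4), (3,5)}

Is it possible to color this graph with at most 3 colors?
A valid 3-coloring: color 1: [2, 3]; color 2: [4, 5].
(χ(G) = 2 ≤ 3.)

Yes, G is 3-colorable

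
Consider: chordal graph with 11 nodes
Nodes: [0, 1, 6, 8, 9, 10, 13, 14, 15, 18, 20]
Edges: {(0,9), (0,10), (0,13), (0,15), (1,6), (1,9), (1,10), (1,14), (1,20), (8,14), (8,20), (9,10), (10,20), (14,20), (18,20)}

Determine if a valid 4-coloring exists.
A valid 4-coloring: color 1: [0, 1, 8, 18]; color 2: [6, 9, 13, 15, 20]; color 3: [10, 14].
(χ(G) = 3 ≤ 4.)

Yes, G is 4-colorable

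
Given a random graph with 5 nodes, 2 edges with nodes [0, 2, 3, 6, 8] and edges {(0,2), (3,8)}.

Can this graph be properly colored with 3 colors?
Yes, G is 3-colorable

A valid 3-coloring: color 1: [0, 3, 6]; color 2: [2, 8].
(χ(G) = 2 ≤ 3.)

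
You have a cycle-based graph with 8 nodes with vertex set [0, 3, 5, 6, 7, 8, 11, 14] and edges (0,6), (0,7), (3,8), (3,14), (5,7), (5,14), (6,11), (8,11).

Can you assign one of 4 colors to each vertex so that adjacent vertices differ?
Yes, G is 4-colorable

A valid 4-coloring: color 1: [6, 7, 8, 14]; color 2: [0, 3, 5, 11].
(χ(G) = 2 ≤ 4.)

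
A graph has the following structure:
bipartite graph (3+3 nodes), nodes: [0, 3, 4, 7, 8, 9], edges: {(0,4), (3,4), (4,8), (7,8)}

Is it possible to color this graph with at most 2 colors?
Yes, G is 2-colorable

A valid 2-coloring: color 1: [4, 7, 9]; color 2: [0, 3, 8].
(χ(G) = 2 ≤ 2.)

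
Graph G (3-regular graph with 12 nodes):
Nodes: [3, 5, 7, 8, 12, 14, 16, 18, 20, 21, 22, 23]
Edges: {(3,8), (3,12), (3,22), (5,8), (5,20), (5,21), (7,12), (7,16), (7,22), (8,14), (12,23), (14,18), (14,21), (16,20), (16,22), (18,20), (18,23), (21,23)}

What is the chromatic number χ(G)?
Clique number ω(G) = 3 (lower bound: χ ≥ ω).
The clique on [7, 16, 22] has size 3, forcing χ ≥ 3, and the coloring below uses 3 colors, so χ(G) = 3.
A valid 3-coloring: color 1: [8, 20, 22, 23]; color 2: [3, 5, 7, 14]; color 3: [12, 16, 18, 21].

χ(G) = 3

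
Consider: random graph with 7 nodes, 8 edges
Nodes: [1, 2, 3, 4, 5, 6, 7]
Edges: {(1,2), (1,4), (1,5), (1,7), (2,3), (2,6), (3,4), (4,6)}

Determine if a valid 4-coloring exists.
A valid 4-coloring: color 1: [1, 3, 6]; color 2: [2, 4, 5, 7].
(χ(G) = 2 ≤ 4.)

Yes, G is 4-colorable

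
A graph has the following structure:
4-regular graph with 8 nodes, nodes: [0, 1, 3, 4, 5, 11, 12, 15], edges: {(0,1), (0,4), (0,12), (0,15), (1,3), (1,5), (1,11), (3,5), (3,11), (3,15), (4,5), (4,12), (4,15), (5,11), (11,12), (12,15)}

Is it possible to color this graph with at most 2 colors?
The clique on vertices [0, 4, 12, 15] has size 4 > 2, so it alone needs 4 colors.

No, G is not 2-colorable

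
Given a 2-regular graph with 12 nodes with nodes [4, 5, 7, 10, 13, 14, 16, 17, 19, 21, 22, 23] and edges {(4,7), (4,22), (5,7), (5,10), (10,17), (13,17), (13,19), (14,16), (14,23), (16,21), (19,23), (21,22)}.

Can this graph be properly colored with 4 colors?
Yes, G is 4-colorable

A valid 4-coloring: color 1: [4, 5, 14, 17, 19, 21]; color 2: [7, 10, 13, 16, 22, 23].
(χ(G) = 2 ≤ 4.)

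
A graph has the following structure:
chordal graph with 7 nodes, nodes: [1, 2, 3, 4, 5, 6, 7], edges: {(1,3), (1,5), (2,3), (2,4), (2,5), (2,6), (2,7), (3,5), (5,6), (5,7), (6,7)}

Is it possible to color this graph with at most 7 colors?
A valid 7-coloring: color 1: [4, 5]; color 2: [1, 2]; color 3: [3, 6]; color 4: [7].
(χ(G) = 4 ≤ 7.)

Yes, G is 7-colorable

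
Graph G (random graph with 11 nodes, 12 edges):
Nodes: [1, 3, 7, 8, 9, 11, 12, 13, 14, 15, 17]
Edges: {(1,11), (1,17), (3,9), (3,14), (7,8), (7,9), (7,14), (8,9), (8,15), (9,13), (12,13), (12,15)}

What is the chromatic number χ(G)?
χ(G) = 3

Clique number ω(G) = 3 (lower bound: χ ≥ ω).
The clique on [7, 8, 9] has size 3, forcing χ ≥ 3, and the coloring below uses 3 colors, so χ(G) = 3.
A valid 3-coloring: color 1: [1, 9, 14, 15]; color 2: [3, 7, 11, 13, 17]; color 3: [8, 12].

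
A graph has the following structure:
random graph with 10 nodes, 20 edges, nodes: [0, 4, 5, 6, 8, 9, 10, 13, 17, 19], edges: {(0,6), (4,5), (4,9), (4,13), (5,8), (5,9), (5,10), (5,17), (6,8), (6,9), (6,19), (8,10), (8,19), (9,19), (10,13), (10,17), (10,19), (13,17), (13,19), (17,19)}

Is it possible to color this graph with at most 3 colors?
The clique on vertices [10, 13, 17, 19] has size 4 > 3, so it alone needs 4 colors.

No, G is not 3-colorable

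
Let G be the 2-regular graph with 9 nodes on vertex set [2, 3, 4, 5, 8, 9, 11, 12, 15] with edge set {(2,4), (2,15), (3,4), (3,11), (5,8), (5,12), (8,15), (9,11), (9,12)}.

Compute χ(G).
χ(G) = 3

Clique number ω(G) = 2 (lower bound: χ ≥ ω).
Odd cycle [5, 8, 15, 2, 4, 3, 11, 9, 12] needs 3 colors (χ ≥ 3).
The coloring below uses 3 colors, so χ(G) = 3.
A valid 3-coloring: color 1: [4, 5, 9, 15]; color 2: [2, 8, 11, 12]; color 3: [3].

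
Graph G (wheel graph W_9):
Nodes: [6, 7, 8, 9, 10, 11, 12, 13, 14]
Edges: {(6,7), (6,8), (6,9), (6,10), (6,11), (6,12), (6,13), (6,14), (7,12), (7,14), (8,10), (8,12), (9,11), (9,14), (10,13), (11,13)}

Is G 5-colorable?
Yes, G is 5-colorable

A valid 5-coloring: color 1: [6]; color 2: [10, 11, 12, 14]; color 3: [7, 8, 9, 13].
(χ(G) = 3 ≤ 5.)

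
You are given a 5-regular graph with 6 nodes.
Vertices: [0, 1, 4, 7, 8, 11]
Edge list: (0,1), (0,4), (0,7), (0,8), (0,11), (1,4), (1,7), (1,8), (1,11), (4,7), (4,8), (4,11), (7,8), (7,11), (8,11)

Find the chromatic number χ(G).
χ(G) = 6

Clique number ω(G) = 6 (lower bound: χ ≥ ω).
The clique on [0, 1, 4, 7, 8, 11] has size 6, forcing χ ≥ 6, and the coloring below uses 6 colors, so χ(G) = 6.
A valid 6-coloring: color 1: [4]; color 2: [1]; color 3: [7]; color 4: [8]; color 5: [11]; color 6: [0].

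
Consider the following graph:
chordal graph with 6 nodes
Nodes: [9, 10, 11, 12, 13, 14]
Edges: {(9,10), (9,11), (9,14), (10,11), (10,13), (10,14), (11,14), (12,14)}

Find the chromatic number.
Clique number ω(G) = 4 (lower bound: χ ≥ ω).
The clique on [9, 10, 11, 14] has size 4, forcing χ ≥ 4, and the coloring below uses 4 colors, so χ(G) = 4.
A valid 4-coloring: color 1: [13, 14]; color 2: [10, 12]; color 3: [11]; color 4: [9].

χ(G) = 4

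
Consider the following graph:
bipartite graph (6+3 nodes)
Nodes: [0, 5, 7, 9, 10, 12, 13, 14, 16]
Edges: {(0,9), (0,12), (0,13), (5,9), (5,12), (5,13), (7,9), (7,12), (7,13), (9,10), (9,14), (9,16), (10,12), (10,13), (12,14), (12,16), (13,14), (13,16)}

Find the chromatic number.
χ(G) = 2

Clique number ω(G) = 2 (lower bound: χ ≥ ω).
The graph is bipartite (no odd cycle), so 2 colors suffice: χ(G) = 2.
A valid 2-coloring: color 1: [9, 12, 13]; color 2: [0, 5, 7, 10, 14, 16].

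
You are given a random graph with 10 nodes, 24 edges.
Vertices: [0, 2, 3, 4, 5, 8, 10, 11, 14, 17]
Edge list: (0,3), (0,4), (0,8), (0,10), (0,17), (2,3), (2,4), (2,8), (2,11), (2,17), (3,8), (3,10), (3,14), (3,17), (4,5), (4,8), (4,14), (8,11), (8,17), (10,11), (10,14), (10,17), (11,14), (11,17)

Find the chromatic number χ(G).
Clique number ω(G) = 4 (lower bound: χ ≥ ω).
The clique on [2, 8, 11, 17] has size 4, forcing χ ≥ 4, and the coloring below uses 4 colors, so χ(G) = 4.
A valid 4-coloring: color 1: [5, 8, 10]; color 2: [4, 17]; color 3: [3, 11]; color 4: [0, 2, 14].

χ(G) = 4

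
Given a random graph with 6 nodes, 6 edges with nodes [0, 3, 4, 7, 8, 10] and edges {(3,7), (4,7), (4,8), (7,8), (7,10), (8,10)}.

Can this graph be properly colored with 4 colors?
A valid 4-coloring: color 1: [0, 7]; color 2: [3, 8]; color 3: [4, 10].
(χ(G) = 3 ≤ 4.)

Yes, G is 4-colorable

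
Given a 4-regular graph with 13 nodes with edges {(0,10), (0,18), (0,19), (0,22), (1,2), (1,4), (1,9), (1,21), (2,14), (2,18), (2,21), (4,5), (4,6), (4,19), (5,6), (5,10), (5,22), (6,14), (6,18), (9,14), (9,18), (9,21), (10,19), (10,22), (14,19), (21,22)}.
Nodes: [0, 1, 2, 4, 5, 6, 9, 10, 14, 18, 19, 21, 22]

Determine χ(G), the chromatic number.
Clique number ω(G) = 3 (lower bound: χ ≥ ω).
The clique on [0, 10, 19] has size 3, forcing χ ≥ 3, and the coloring below uses 3 colors, so χ(G) = 3.
A valid 3-coloring: color 1: [2, 6, 9, 19, 22]; color 2: [4, 10, 14, 18, 21]; color 3: [0, 1, 5].

χ(G) = 3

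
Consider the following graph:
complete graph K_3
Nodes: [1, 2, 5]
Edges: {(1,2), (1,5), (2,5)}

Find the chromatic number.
Clique number ω(G) = 3 (lower bound: χ ≥ ω).
The clique on [1, 2, 5] has size 3, forcing χ ≥ 3, and the coloring below uses 3 colors, so χ(G) = 3.
A valid 3-coloring: color 1: [5]; color 2: [1]; color 3: [2].

χ(G) = 3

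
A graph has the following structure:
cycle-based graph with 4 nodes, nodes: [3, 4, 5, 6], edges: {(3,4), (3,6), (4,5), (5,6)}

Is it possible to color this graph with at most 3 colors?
Yes, G is 3-colorable

A valid 3-coloring: color 1: [3, 5]; color 2: [4, 6].
(χ(G) = 2 ≤ 3.)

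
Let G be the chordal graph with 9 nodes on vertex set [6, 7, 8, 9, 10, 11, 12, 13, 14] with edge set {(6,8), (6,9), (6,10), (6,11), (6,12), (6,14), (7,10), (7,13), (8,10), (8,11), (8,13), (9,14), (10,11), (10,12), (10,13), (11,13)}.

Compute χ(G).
χ(G) = 4

Clique number ω(G) = 4 (lower bound: χ ≥ ω).
The clique on [8, 10, 11, 13] has size 4, forcing χ ≥ 4, and the coloring below uses 4 colors, so χ(G) = 4.
A valid 4-coloring: color 1: [10, 14]; color 2: [6, 13]; color 3: [7, 9, 11, 12]; color 4: [8].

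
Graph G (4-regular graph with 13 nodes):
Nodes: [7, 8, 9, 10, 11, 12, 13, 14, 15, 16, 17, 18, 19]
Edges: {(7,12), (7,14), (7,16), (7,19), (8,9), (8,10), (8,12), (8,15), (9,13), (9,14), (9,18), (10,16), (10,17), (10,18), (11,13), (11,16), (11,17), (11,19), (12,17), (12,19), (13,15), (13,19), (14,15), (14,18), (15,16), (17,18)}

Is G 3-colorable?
A valid 3-coloring: color 1: [8, 14, 16, 17, 19]; color 2: [7, 9, 10, 11, 15]; color 3: [12, 13, 18].
(χ(G) = 3 ≤ 3.)

Yes, G is 3-colorable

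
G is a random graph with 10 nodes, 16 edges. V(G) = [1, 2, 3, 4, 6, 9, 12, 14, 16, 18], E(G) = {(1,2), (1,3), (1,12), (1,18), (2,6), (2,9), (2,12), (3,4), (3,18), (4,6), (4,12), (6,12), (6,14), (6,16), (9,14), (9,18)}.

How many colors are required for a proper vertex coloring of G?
χ(G) = 3

Clique number ω(G) = 3 (lower bound: χ ≥ ω).
The clique on [1, 2, 12] has size 3, forcing χ ≥ 3, and the coloring below uses 3 colors, so χ(G) = 3.
A valid 3-coloring: color 1: [1, 6, 9]; color 2: [2, 4, 14, 16, 18]; color 3: [3, 12].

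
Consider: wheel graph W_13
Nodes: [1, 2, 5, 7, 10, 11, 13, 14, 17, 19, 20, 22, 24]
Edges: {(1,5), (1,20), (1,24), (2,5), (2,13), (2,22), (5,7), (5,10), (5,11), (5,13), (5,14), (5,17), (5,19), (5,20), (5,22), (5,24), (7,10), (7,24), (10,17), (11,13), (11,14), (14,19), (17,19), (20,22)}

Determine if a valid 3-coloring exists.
Yes, G is 3-colorable

A valid 3-coloring: color 1: [5]; color 2: [2, 10, 11, 19, 20, 24]; color 3: [1, 7, 13, 14, 17, 22].
(χ(G) = 3 ≤ 3.)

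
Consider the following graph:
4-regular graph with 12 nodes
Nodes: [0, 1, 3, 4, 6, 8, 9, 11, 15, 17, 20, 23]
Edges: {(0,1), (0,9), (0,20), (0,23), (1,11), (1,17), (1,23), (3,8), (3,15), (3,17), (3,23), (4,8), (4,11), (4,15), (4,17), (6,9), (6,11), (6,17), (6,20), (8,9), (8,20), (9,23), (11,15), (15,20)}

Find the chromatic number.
Clique number ω(G) = 3 (lower bound: χ ≥ ω).
The clique on [0, 9, 23] has size 3, forcing χ ≥ 3, and the coloring below uses 3 colors, so χ(G) = 3.
A valid 3-coloring: color 1: [6, 8, 15, 23]; color 2: [1, 3, 4, 9, 20]; color 3: [0, 11, 17].

χ(G) = 3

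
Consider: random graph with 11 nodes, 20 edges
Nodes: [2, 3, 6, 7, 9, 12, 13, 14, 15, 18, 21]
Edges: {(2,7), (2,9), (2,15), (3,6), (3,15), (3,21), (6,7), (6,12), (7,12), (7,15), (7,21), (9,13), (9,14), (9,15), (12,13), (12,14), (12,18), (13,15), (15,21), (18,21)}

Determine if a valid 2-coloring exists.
No, G is not 2-colorable

The clique on vertices [6, 7, 12] has size 3 > 2, so it alone needs 3 colors.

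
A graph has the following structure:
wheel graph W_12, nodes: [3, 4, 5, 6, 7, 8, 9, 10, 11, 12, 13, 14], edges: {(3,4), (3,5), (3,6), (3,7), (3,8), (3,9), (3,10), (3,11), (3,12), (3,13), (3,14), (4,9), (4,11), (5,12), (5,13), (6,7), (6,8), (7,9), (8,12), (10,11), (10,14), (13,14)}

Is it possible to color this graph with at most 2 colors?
No, G is not 2-colorable

The clique on vertices [3, 4, 9] has size 3 > 2, so it alone needs 3 colors.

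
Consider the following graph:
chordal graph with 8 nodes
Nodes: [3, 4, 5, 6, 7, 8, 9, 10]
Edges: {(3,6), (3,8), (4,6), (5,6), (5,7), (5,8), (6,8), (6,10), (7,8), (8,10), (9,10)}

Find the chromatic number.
Clique number ω(G) = 3 (lower bound: χ ≥ ω).
The clique on [6, 8, 10] has size 3, forcing χ ≥ 3, and the coloring below uses 3 colors, so χ(G) = 3.
A valid 3-coloring: color 1: [4, 8, 9]; color 2: [6, 7]; color 3: [3, 5, 10].

χ(G) = 3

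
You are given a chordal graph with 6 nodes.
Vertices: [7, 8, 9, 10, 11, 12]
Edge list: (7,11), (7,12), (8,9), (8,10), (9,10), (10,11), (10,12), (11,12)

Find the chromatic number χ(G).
Clique number ω(G) = 3 (lower bound: χ ≥ ω).
The clique on [8, 9, 10] has size 3, forcing χ ≥ 3, and the coloring below uses 3 colors, so χ(G) = 3.
A valid 3-coloring: color 1: [7, 10]; color 2: [9, 12]; color 3: [8, 11].

χ(G) = 3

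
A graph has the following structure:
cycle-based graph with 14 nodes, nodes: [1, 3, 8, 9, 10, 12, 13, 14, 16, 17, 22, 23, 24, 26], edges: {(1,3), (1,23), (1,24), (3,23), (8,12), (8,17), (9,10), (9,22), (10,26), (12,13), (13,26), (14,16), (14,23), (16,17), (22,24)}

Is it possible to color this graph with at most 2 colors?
The clique on vertices [1, 3, 23] has size 3 > 2, so it alone needs 3 colors.

No, G is not 2-colorable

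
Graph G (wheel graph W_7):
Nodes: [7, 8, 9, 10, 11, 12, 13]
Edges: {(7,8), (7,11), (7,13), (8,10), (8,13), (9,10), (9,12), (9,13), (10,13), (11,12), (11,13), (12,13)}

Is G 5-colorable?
A valid 5-coloring: color 1: [13]; color 2: [8, 9, 11]; color 3: [7, 10, 12].
(χ(G) = 3 ≤ 5.)

Yes, G is 5-colorable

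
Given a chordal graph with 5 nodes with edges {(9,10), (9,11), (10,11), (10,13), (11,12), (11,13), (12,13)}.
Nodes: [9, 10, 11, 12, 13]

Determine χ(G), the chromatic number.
χ(G) = 3

Clique number ω(G) = 3 (lower bound: χ ≥ ω).
The clique on [9, 10, 11] has size 3, forcing χ ≥ 3, and the coloring below uses 3 colors, so χ(G) = 3.
A valid 3-coloring: color 1: [11]; color 2: [10, 12]; color 3: [9, 13].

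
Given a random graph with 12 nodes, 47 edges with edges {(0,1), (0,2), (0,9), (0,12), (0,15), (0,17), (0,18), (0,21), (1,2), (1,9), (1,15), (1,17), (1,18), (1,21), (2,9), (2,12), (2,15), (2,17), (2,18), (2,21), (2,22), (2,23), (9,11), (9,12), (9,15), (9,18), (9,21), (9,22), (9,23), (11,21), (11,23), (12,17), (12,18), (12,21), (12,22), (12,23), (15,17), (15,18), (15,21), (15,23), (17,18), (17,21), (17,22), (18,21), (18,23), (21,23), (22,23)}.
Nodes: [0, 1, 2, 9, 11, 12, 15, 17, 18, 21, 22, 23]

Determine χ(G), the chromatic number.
χ(G) = 7

Clique number ω(G) = 7 (lower bound: χ ≥ ω).
The clique on [0, 1, 2, 9, 15, 18, 21] has size 7, forcing χ ≥ 7, and the coloring below uses 7 colors, so χ(G) = 7.
A valid 7-coloring: color 1: [9, 17]; color 2: [2, 11]; color 3: [21, 22]; color 4: [18]; color 5: [0, 23]; color 6: [12, 15]; color 7: [1].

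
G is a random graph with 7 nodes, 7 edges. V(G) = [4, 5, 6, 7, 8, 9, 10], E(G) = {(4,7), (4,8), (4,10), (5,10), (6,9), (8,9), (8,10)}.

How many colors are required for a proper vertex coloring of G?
χ(G) = 3

Clique number ω(G) = 3 (lower bound: χ ≥ ω).
The clique on [4, 8, 10] has size 3, forcing χ ≥ 3, and the coloring below uses 3 colors, so χ(G) = 3.
A valid 3-coloring: color 1: [7, 9, 10]; color 2: [5, 6, 8]; color 3: [4].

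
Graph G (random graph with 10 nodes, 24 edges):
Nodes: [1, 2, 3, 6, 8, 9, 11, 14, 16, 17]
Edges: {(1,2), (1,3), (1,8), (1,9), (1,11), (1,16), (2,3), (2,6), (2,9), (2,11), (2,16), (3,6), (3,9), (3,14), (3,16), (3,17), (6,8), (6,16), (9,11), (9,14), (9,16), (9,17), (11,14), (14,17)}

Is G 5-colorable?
Yes, G is 5-colorable

A valid 5-coloring: color 1: [3, 8, 11]; color 2: [6, 9]; color 3: [2, 14]; color 4: [1, 17]; color 5: [16].
(χ(G) = 5 ≤ 5.)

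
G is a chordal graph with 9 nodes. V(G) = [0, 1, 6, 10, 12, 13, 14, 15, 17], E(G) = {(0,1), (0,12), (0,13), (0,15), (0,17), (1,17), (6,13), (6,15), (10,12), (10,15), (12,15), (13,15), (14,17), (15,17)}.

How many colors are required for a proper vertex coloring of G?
Clique number ω(G) = 3 (lower bound: χ ≥ ω).
The clique on [0, 1, 17] has size 3, forcing χ ≥ 3, and the coloring below uses 3 colors, so χ(G) = 3.
A valid 3-coloring: color 1: [1, 14, 15]; color 2: [0, 6, 10]; color 3: [12, 13, 17].

χ(G) = 3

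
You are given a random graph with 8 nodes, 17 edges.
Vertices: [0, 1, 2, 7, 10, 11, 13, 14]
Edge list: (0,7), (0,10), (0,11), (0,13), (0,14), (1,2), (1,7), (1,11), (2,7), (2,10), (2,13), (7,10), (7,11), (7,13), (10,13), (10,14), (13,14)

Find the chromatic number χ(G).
χ(G) = 4

Clique number ω(G) = 4 (lower bound: χ ≥ ω).
The clique on [0, 10, 13, 14] has size 4, forcing χ ≥ 4, and the coloring below uses 4 colors, so χ(G) = 4.
A valid 4-coloring: color 1: [7, 14]; color 2: [10, 11]; color 3: [0, 2]; color 4: [1, 13].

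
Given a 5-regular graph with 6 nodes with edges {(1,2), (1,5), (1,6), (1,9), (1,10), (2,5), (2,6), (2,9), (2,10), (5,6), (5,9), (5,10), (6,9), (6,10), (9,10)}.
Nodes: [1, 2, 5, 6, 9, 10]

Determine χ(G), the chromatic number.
Clique number ω(G) = 6 (lower bound: χ ≥ ω).
The clique on [1, 2, 5, 6, 9, 10] has size 6, forcing χ ≥ 6, and the coloring below uses 6 colors, so χ(G) = 6.
A valid 6-coloring: color 1: [5]; color 2: [1]; color 3: [2]; color 4: [9]; color 5: [10]; color 6: [6].

χ(G) = 6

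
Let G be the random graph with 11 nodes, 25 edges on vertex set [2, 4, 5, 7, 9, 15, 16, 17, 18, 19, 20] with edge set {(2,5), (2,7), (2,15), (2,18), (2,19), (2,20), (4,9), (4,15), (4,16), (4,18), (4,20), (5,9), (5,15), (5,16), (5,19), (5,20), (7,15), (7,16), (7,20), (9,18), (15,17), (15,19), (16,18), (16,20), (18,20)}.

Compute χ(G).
Clique number ω(G) = 4 (lower bound: χ ≥ ω).
The clique on [2, 5, 15, 19] has size 4, forcing χ ≥ 4, and the coloring below uses 4 colors, so χ(G) = 4.
A valid 4-coloring: color 1: [9, 15, 20]; color 2: [2, 16, 17]; color 3: [5, 7, 18]; color 4: [4, 19].

χ(G) = 4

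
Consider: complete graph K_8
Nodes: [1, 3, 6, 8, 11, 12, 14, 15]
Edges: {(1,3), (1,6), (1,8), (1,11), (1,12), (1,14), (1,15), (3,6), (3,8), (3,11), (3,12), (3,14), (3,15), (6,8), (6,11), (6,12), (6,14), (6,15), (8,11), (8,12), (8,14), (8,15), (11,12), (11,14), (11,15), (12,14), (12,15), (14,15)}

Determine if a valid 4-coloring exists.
No, G is not 4-colorable

The clique on vertices [1, 3, 6, 8, 11, 12, 14, 15] has size 8 > 4, so it alone needs 8 colors.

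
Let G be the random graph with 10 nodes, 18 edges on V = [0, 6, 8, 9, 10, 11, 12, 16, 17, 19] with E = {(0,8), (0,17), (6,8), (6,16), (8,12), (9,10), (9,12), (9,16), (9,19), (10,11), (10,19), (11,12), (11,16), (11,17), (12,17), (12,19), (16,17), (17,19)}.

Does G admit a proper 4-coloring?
A valid 4-coloring: color 1: [8, 9, 17]; color 2: [0, 10, 12, 16]; color 3: [6, 11, 19].
(χ(G) = 3 ≤ 4.)

Yes, G is 4-colorable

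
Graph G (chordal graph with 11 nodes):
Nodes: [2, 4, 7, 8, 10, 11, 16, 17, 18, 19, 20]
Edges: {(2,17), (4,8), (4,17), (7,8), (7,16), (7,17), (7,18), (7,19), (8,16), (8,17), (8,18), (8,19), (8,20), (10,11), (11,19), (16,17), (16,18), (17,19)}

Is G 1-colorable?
The clique on vertices [7, 8, 16, 17] has size 4 > 1, so it alone needs 4 colors.

No, G is not 1-colorable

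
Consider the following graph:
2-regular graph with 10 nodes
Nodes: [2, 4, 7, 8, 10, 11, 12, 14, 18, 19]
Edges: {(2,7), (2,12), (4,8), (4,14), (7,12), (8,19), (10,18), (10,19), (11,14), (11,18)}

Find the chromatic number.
Clique number ω(G) = 3 (lower bound: χ ≥ ω).
The clique on [2, 7, 12] has size 3, forcing χ ≥ 3, and the coloring below uses 3 colors, so χ(G) = 3.
A valid 3-coloring: color 1: [2, 8, 10, 11]; color 2: [4, 7, 18, 19]; color 3: [12, 14].

χ(G) = 3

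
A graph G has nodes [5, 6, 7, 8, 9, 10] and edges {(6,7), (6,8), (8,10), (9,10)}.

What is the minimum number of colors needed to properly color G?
Clique number ω(G) = 2 (lower bound: χ ≥ ω).
The graph is bipartite (no odd cycle), so 2 colors suffice: χ(G) = 2.
A valid 2-coloring: color 1: [5, 6, 10]; color 2: [7, 8, 9].

χ(G) = 2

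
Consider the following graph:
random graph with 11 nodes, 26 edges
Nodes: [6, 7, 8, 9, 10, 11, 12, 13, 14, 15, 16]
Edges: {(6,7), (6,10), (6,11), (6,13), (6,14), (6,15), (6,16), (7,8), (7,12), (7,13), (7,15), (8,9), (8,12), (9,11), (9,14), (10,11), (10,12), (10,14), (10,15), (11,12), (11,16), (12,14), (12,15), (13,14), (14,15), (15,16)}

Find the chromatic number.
χ(G) = 4

Clique number ω(G) = 4 (lower bound: χ ≥ ω).
The clique on [10, 12, 14, 15] has size 4, forcing χ ≥ 4, and the coloring below uses 4 colors, so χ(G) = 4.
A valid 4-coloring: color 1: [6, 9, 12]; color 2: [8, 11, 13, 15]; color 3: [7, 14, 16]; color 4: [10].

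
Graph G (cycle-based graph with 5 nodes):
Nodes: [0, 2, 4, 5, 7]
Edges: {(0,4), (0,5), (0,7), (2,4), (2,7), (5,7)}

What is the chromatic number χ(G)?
Clique number ω(G) = 3 (lower bound: χ ≥ ω).
The clique on [0, 5, 7] has size 3, forcing χ ≥ 3, and the coloring below uses 3 colors, so χ(G) = 3.
A valid 3-coloring: color 1: [4, 7]; color 2: [0, 2]; color 3: [5].

χ(G) = 3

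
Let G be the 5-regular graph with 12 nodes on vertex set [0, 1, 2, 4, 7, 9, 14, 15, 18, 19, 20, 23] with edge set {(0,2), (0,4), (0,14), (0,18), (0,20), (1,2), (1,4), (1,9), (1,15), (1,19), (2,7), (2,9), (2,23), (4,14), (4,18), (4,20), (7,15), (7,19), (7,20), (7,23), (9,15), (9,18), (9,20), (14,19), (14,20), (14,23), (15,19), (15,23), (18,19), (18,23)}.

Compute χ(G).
χ(G) = 4

Clique number ω(G) = 4 (lower bound: χ ≥ ω).
The clique on [0, 4, 14, 20] has size 4, forcing χ ≥ 4, and the coloring below uses 4 colors, so χ(G) = 4.
A valid 4-coloring: color 1: [1, 7, 14, 18]; color 2: [0, 9, 19, 23]; color 3: [2, 15, 20]; color 4: [4].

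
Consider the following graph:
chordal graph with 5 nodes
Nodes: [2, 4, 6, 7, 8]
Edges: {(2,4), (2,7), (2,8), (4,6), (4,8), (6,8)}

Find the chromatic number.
Clique number ω(G) = 3 (lower bound: χ ≥ ω).
The clique on [2, 4, 8] has size 3, forcing χ ≥ 3, and the coloring below uses 3 colors, so χ(G) = 3.
A valid 3-coloring: color 1: [4, 7]; color 2: [8]; color 3: [2, 6].

χ(G) = 3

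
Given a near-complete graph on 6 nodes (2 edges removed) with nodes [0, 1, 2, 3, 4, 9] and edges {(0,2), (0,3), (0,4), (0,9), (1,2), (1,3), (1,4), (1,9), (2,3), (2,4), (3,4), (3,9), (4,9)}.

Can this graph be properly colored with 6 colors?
Yes, G is 6-colorable

A valid 6-coloring: color 1: [4]; color 2: [3]; color 3: [2, 9]; color 4: [0, 1].
(χ(G) = 4 ≤ 6.)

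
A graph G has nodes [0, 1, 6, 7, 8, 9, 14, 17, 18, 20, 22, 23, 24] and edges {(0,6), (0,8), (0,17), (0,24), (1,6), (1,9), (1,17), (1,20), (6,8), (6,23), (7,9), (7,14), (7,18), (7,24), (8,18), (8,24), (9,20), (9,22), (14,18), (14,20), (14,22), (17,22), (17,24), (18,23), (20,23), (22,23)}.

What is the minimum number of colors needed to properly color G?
Clique number ω(G) = 3 (lower bound: χ ≥ ω).
The clique on [0, 8, 24] has size 3, forcing χ ≥ 3, and the coloring below uses 3 colors, so χ(G) = 3.
A valid 3-coloring: color 1: [8, 9, 14, 17, 23]; color 2: [6, 18, 20, 22, 24]; color 3: [0, 1, 7].

χ(G) = 3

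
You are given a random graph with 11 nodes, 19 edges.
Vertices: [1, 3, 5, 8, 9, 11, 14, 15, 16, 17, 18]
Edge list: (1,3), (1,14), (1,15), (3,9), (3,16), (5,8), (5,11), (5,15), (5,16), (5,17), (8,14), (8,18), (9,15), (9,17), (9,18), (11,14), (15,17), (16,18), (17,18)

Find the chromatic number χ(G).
Clique number ω(G) = 3 (lower bound: χ ≥ ω).
The clique on [5, 15, 17] has size 3, forcing χ ≥ 3, and the coloring below uses 3 colors, so χ(G) = 3.
A valid 3-coloring: color 1: [5, 9, 14]; color 2: [1, 8, 11, 16, 17]; color 3: [3, 15, 18].

χ(G) = 3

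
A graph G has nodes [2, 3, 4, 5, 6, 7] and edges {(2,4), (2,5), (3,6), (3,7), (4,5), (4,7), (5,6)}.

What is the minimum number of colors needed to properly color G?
χ(G) = 3

Clique number ω(G) = 3 (lower bound: χ ≥ ω).
The clique on [2, 4, 5] has size 3, forcing χ ≥ 3, and the coloring below uses 3 colors, so χ(G) = 3.
A valid 3-coloring: color 1: [3, 5]; color 2: [4, 6]; color 3: [2, 7].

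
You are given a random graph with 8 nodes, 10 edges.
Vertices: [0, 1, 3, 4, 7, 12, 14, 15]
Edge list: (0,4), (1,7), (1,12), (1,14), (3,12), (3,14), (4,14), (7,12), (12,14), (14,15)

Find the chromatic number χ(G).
χ(G) = 3

Clique number ω(G) = 3 (lower bound: χ ≥ ω).
The clique on [1, 12, 14] has size 3, forcing χ ≥ 3, and the coloring below uses 3 colors, so χ(G) = 3.
A valid 3-coloring: color 1: [0, 7, 14]; color 2: [4, 12, 15]; color 3: [1, 3].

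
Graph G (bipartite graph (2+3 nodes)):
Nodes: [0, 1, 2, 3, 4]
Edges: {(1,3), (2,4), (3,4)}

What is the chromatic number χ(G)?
Clique number ω(G) = 2 (lower bound: χ ≥ ω).
The graph is bipartite (no odd cycle), so 2 colors suffice: χ(G) = 2.
A valid 2-coloring: color 1: [0, 1, 4]; color 2: [2, 3].

χ(G) = 2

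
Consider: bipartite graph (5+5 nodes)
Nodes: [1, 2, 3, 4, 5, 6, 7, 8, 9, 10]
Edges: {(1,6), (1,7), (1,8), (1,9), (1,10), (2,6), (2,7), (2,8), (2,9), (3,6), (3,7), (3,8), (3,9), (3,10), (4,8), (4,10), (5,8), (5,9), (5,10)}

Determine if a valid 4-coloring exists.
Yes, G is 4-colorable

A valid 4-coloring: color 1: [6, 7, 8, 9, 10]; color 2: [1, 2, 3, 4, 5].
(χ(G) = 2 ≤ 4.)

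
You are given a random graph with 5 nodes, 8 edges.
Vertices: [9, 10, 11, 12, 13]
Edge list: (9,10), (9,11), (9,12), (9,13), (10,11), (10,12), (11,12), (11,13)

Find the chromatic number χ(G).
χ(G) = 4

Clique number ω(G) = 4 (lower bound: χ ≥ ω).
The clique on [9, 10, 11, 12] has size 4, forcing χ ≥ 4, and the coloring below uses 4 colors, so χ(G) = 4.
A valid 4-coloring: color 1: [11]; color 2: [9]; color 3: [12, 13]; color 4: [10].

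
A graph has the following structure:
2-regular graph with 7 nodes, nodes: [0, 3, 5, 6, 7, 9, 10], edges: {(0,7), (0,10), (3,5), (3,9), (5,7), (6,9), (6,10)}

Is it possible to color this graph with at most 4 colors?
Yes, G is 4-colorable

A valid 4-coloring: color 1: [3, 7, 10]; color 2: [0, 5, 6]; color 3: [9].
(χ(G) = 3 ≤ 4.)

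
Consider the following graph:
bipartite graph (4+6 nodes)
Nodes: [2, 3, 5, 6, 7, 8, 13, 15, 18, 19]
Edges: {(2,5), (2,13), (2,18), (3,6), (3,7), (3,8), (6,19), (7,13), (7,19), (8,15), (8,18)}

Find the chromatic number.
Clique number ω(G) = 2 (lower bound: χ ≥ ω).
The graph is bipartite (no odd cycle), so 2 colors suffice: χ(G) = 2.
A valid 2-coloring: color 1: [2, 6, 7, 8]; color 2: [3, 5, 13, 15, 18, 19].

χ(G) = 2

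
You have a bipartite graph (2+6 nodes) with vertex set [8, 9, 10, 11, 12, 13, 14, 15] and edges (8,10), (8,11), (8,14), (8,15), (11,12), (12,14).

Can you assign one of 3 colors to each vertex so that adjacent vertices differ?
Yes, G is 3-colorable

A valid 3-coloring: color 1: [8, 9, 12, 13]; color 2: [10, 11, 14, 15].
(χ(G) = 2 ≤ 3.)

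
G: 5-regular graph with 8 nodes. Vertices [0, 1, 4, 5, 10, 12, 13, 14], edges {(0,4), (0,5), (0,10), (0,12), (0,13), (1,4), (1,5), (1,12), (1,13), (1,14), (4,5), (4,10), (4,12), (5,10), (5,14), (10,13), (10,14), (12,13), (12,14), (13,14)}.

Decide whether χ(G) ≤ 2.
The clique on vertices [0, 4, 5, 10] has size 4 > 2, so it alone needs 4 colors.

No, G is not 2-colorable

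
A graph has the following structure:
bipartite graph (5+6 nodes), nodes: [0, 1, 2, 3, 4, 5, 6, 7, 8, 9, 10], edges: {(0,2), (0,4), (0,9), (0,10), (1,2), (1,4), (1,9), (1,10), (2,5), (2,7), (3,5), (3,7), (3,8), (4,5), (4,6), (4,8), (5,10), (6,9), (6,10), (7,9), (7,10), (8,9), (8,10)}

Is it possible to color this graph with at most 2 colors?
A valid 2-coloring: color 1: [2, 3, 4, 9, 10]; color 2: [0, 1, 5, 6, 7, 8].
(χ(G) = 2 ≤ 2.)

Yes, G is 2-colorable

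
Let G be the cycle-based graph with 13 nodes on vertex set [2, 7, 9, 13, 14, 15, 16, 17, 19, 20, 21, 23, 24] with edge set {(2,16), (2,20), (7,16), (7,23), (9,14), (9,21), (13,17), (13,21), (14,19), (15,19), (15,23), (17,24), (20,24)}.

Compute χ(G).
Clique number ω(G) = 2 (lower bound: χ ≥ ω).
Odd cycle [16, 2, 20, 24, 17, 13, 21, 9, 14, 19, 15, 23, 7] needs 3 colors (χ ≥ 3).
The coloring below uses 3 colors, so χ(G) = 3.
A valid 3-coloring: color 1: [14, 16, 17, 20, 21, 23]; color 2: [2, 7, 9, 13, 19, 24]; color 3: [15].

χ(G) = 3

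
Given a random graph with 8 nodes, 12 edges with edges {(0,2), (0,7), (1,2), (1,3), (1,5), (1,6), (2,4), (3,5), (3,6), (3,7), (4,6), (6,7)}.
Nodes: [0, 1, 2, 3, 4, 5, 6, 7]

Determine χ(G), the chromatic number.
χ(G) = 3

Clique number ω(G) = 3 (lower bound: χ ≥ ω).
The clique on [1, 3, 5] has size 3, forcing χ ≥ 3, and the coloring below uses 3 colors, so χ(G) = 3.
A valid 3-coloring: color 1: [2, 5, 6]; color 2: [1, 4, 7]; color 3: [0, 3].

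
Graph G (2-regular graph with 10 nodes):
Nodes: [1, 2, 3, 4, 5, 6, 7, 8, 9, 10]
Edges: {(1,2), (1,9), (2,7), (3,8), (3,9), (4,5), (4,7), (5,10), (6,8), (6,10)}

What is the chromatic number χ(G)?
Clique number ω(G) = 2 (lower bound: χ ≥ ω).
The graph is bipartite (no odd cycle), so 2 colors suffice: χ(G) = 2.
A valid 2-coloring: color 1: [2, 4, 8, 9, 10]; color 2: [1, 3, 5, 6, 7].

χ(G) = 2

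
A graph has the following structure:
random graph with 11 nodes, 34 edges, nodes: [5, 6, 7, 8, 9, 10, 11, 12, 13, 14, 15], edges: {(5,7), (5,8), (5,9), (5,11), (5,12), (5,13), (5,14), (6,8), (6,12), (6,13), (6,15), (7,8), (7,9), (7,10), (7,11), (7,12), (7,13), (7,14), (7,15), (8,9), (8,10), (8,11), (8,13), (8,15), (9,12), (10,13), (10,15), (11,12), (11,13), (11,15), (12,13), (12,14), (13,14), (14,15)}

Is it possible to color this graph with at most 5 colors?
Yes, G is 5-colorable

A valid 5-coloring: color 1: [6, 7]; color 2: [8, 12]; color 3: [9, 13, 15]; color 4: [5, 10]; color 5: [11, 14].
(χ(G) = 5 ≤ 5.)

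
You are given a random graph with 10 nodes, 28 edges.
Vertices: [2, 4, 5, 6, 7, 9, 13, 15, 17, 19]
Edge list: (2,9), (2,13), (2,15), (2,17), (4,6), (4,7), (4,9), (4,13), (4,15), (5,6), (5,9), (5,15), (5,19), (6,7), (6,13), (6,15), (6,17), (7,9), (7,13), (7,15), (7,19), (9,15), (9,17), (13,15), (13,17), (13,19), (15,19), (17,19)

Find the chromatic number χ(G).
Clique number ω(G) = 5 (lower bound: χ ≥ ω).
The clique on [4, 6, 7, 13, 15] has size 5, forcing χ ≥ 5, and the coloring below uses 5 colors, so χ(G) = 5.
A valid 5-coloring: color 1: [15, 17]; color 2: [9, 13]; color 3: [2, 6, 19]; color 4: [5, 7]; color 5: [4].

χ(G) = 5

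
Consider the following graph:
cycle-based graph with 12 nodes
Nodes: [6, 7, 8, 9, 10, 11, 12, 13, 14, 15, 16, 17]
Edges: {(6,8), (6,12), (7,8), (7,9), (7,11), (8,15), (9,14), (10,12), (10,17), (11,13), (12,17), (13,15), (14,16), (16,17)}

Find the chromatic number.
χ(G) = 3

Clique number ω(G) = 3 (lower bound: χ ≥ ω).
The clique on [10, 12, 17] has size 3, forcing χ ≥ 3, and the coloring below uses 3 colors, so χ(G) = 3.
A valid 3-coloring: color 1: [8, 9, 12, 13, 16]; color 2: [6, 7, 14, 15, 17]; color 3: [10, 11].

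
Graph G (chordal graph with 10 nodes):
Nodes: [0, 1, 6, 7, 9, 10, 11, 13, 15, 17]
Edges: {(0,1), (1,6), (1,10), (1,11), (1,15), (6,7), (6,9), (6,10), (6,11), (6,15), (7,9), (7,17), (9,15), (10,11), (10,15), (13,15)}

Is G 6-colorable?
Yes, G is 6-colorable

A valid 6-coloring: color 1: [0, 6, 13, 17]; color 2: [7, 11, 15]; color 3: [1, 9]; color 4: [10].
(χ(G) = 4 ≤ 6.)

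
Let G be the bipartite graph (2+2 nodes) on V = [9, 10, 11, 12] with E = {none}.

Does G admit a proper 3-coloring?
A valid 3-coloring: color 1: [9, 10, 11, 12].
(χ(G) = 1 ≤ 3.)

Yes, G is 3-colorable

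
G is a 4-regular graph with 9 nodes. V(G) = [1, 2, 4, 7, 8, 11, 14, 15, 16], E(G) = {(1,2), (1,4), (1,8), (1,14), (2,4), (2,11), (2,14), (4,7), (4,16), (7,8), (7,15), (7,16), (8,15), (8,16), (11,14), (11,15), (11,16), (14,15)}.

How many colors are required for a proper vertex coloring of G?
χ(G) = 3

Clique number ω(G) = 3 (lower bound: χ ≥ ω).
The clique on [1, 2, 4] has size 3, forcing χ ≥ 3, and the coloring below uses 3 colors, so χ(G) = 3.
A valid 3-coloring: color 1: [1, 7, 11]; color 2: [2, 15, 16]; color 3: [4, 8, 14].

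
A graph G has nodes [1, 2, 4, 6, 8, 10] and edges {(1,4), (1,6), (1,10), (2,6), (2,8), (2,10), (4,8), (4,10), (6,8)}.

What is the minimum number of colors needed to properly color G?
Clique number ω(G) = 3 (lower bound: χ ≥ ω).
The clique on [2, 6, 8] has size 3, forcing χ ≥ 3, and the coloring below uses 3 colors, so χ(G) = 3.
A valid 3-coloring: color 1: [1, 8]; color 2: [6, 10]; color 3: [2, 4].

χ(G) = 3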